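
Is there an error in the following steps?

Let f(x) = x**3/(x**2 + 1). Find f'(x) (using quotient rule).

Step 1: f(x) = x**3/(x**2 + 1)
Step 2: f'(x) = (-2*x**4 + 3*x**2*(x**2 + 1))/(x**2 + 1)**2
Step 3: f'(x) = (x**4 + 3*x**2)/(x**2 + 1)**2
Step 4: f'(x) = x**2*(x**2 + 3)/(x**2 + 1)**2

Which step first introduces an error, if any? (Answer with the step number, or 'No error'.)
No error

All steps in this derivation are correct.
The final answer f'(x) = x**2*(x**2 + 3)/(x**2 + 1)**2 is valid.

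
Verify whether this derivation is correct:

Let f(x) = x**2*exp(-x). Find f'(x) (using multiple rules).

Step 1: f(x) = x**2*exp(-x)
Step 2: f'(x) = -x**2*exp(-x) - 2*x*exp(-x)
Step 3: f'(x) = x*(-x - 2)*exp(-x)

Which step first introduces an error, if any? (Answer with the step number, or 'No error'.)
Step 2

Step 2 is incorrect due to a sign flip.
The step shows: -x**2*exp(-x) - 2*x*exp(-x)
The correct value should be: -x**2*exp(-x) + 2*x*exp(-x)

Explanation: The sign of one term was flipped: the term 2*x*exp(-x) was incorrectly written as -2*x*exp(-x)
The later steps are derived from this incorrect expression, so the error originates in Step 2.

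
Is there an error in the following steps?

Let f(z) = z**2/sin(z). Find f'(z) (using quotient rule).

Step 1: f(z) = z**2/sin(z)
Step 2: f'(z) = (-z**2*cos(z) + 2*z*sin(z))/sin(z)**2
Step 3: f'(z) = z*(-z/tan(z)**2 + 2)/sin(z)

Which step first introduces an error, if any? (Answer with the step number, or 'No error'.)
Step 3

Step 3 is incorrect due to a wrong exponent.
The step shows: z*(-z/tan(z)**2 + 2)/sin(z)
The correct value should be: z*(-z/tan(z) + 2)/sin(z)

Explanation: The exponent -1 on tan(z) was incorrectly written as -2: the term z*(-z/tan(z) + 2)/sin(z) was incorrectly written as z*(-z/tan(z)**2 + 2)/sin(z)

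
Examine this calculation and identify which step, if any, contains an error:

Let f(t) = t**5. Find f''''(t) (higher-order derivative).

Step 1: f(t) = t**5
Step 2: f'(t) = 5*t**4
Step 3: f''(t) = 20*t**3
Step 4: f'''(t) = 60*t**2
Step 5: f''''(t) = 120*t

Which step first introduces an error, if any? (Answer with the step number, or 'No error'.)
No error

All steps in this derivation are correct.
The final answer f''''(t) = 120*t is valid.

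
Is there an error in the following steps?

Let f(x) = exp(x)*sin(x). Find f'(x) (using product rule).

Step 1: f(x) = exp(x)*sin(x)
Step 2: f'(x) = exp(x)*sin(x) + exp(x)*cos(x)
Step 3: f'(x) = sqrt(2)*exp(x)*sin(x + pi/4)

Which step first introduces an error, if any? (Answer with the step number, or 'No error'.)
No error

All steps in this derivation are correct.
The final answer f'(x) = sqrt(2)*exp(x)*sin(x + pi/4) is valid.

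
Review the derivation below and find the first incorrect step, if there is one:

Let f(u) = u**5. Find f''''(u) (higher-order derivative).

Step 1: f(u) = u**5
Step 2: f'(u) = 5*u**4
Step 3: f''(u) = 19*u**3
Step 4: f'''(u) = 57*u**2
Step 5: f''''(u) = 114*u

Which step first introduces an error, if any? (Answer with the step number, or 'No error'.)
Step 3

Step 3 is incorrect due to a wrong coefficient.
The step shows: 19*u**3
The correct value should be: 20*u**3

Explanation: The coefficient 20 was incorrectly written as 19: the term 20*u**3 was incorrectly written as 19*u**3
The later steps are derived from this incorrect expression, so the error originates in Step 3.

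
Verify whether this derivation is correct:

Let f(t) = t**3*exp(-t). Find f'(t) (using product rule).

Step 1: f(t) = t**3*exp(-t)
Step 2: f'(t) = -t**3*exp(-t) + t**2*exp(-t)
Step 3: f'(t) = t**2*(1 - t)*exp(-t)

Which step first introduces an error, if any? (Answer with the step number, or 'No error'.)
Step 2

Step 2 is incorrect due to a wrong coefficient.
The step shows: -t**3*exp(-t) + t**2*exp(-t)
The correct value should be: -t**3*exp(-t) + 3*t**2*exp(-t)

Explanation: The coefficient 3 was incorrectly written as 1: the term 3*t**2*exp(-t) was incorrectly written as t**2*exp(-t)
The later steps are derived from this incorrect expression, so the error originates in Step 2.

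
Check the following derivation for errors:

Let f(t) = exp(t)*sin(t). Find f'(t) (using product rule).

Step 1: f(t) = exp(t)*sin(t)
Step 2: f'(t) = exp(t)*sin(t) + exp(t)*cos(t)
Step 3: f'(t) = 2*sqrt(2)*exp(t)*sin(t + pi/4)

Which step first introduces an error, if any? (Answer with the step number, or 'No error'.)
Step 3

Step 3 is incorrect due to a wrong exponent.
The step shows: 2*sqrt(2)*exp(t)*sin(t + pi/4)
The correct value should be: sqrt(2)*exp(t)*sin(t + pi/4)

Explanation: The exponent 1/2 on 2 was incorrectly written as 3/2: the term sqrt(2)*exp(t)*sin(t + pi/4) was incorrectly written as 2*sqrt(2)*exp(t)*sin(t + pi/4)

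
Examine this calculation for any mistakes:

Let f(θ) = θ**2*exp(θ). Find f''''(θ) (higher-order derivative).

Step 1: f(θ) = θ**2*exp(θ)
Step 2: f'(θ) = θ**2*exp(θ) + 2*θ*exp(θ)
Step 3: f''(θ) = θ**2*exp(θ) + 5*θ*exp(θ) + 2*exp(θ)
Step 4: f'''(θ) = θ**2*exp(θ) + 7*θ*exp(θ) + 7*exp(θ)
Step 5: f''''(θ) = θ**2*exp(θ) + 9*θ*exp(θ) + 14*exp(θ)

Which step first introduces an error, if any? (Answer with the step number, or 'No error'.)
Step 3

Step 3 is incorrect due to a wrong coefficient.
The step shows: θ**2*exp(θ) + 5*θ*exp(θ) + 2*exp(θ)
The correct value should be: θ**2*exp(θ) + 4*θ*exp(θ) + 2*exp(θ)

Explanation: The coefficient 4 was incorrectly written as 5: the term 4*θ*exp(θ) was incorrectly written as 5*θ*exp(θ)
The later steps are derived from this incorrect expression, so the error originates in Step 3.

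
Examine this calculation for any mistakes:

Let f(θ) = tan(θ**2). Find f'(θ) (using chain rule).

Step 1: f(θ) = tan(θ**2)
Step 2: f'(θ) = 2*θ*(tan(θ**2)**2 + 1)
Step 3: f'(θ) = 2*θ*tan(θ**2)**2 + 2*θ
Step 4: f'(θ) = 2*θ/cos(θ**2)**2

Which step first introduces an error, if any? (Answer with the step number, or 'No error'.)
No error

All steps in this derivation are correct.
The final answer f'(θ) = 2*θ/cos(θ**2)**2 is valid.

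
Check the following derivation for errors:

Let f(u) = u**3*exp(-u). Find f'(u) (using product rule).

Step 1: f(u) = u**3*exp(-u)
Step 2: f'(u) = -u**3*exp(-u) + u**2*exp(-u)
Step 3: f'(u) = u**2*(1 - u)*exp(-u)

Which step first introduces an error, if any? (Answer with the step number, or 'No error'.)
Step 2

Step 2 is incorrect due to a wrong coefficient.
The step shows: -u**3*exp(-u) + u**2*exp(-u)
The correct value should be: -u**3*exp(-u) + 3*u**2*exp(-u)

Explanation: The coefficient 3 was incorrectly written as 1: the term 3*u**2*exp(-u) was incorrectly written as u**2*exp(-u)
The later steps are derived from this incorrect expression, so the error originates in Step 2.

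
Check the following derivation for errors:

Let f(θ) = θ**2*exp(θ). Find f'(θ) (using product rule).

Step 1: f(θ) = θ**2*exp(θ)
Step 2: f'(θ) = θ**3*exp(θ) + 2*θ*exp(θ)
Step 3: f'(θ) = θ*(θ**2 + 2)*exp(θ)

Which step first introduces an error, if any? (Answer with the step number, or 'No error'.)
Step 2

Step 2 is incorrect due to a wrong exponent.
The step shows: θ**3*exp(θ) + 2*θ*exp(θ)
The correct value should be: θ**2*exp(θ) + 2*θ*exp(θ)

Explanation: The exponent 2 on θ was incorrectly written as 3: the term θ**2*exp(θ) was incorrectly written as θ**3*exp(θ)
The later steps are derived from this incorrect expression, so the error originates in Step 2.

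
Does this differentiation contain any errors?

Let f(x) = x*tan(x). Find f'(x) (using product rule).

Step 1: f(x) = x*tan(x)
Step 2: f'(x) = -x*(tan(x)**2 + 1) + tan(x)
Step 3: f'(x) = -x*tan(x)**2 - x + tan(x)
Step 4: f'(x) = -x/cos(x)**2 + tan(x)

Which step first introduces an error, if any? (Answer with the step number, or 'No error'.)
Step 2

Step 2 is incorrect due to a sign flip.
The step shows: -x*(tan(x)**2 + 1) + tan(x)
The correct value should be: x*(tan(x)**2 + 1) + tan(x)

Explanation: The sign of one term was flipped: the term x*(tan(x)**2 + 1) was incorrectly written as -x*(tan(x)**2 + 1)
The later steps are derived from this incorrect expression, so the error originates in Step 2.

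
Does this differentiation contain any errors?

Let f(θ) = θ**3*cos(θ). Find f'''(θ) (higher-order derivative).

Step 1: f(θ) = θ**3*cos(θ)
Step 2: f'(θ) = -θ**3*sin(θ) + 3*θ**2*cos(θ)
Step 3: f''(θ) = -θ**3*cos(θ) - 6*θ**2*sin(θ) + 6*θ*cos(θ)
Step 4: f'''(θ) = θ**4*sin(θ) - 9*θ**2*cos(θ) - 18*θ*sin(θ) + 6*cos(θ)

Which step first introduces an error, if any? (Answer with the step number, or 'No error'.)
Step 4

Step 4 is incorrect due to a wrong exponent.
The step shows: θ**4*sin(θ) - 9*θ**2*cos(θ) - 18*θ*sin(θ) + 6*cos(θ)
The correct value should be: θ**3*sin(θ) - 9*θ**2*cos(θ) - 18*θ*sin(θ) + 6*cos(θ)

Explanation: The exponent 3 on θ was incorrectly written as 4: the term θ**3*sin(θ) was incorrectly written as θ**4*sin(θ)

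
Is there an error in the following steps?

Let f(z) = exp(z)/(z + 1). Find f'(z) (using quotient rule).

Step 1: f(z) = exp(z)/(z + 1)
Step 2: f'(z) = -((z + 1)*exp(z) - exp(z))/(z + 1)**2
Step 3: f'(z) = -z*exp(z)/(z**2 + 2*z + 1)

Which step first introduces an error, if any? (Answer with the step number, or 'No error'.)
Step 2

Step 2 is incorrect due to a sign flip.
The step shows: -((z + 1)*exp(z) - exp(z))/(z + 1)**2
The correct value should be: ((z + 1)*exp(z) - exp(z))/(z + 1)**2

Explanation: The sign of the whole expression was flipped: the term ((z + 1)*exp(z) - exp(z))/(z + 1)**2 was incorrectly written as -((z + 1)*exp(z) - exp(z))/(z + 1)**2
The later steps are derived from this incorrect expression, so the error originates in Step 2.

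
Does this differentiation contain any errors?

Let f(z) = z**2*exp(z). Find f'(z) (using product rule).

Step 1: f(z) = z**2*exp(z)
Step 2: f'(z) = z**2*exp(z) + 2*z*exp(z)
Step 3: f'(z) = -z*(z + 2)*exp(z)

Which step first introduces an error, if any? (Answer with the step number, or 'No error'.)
Step 3

Step 3 is incorrect due to a sign flip.
The step shows: -z*(z + 2)*exp(z)
The correct value should be: z*(z + 2)*exp(z)

Explanation: The sign of the whole expression was flipped: the term z*(z + 2)*exp(z) was incorrectly written as -z*(z + 2)*exp(z)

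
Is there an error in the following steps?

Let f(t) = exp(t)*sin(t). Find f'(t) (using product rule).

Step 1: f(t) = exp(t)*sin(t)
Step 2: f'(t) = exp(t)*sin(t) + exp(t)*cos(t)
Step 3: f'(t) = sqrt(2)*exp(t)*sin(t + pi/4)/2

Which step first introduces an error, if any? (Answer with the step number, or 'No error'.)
Step 3

Step 3 is incorrect due to a wrong exponent.
The step shows: sqrt(2)*exp(t)*sin(t + pi/4)/2
The correct value should be: sqrt(2)*exp(t)*sin(t + pi/4)

Explanation: The exponent 1/2 on 2 was incorrectly written as -1/2: the term sqrt(2)*exp(t)*sin(t + pi/4) was incorrectly written as sqrt(2)*exp(t)*sin(t + pi/4)/2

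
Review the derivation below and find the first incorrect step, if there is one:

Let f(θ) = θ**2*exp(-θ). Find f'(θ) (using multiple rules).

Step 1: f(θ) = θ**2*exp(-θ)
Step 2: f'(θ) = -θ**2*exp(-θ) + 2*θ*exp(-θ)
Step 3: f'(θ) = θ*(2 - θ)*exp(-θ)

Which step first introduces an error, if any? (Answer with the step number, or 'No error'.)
No error

All steps in this derivation are correct.
The final answer f'(θ) = θ*(2 - θ)*exp(-θ) is valid.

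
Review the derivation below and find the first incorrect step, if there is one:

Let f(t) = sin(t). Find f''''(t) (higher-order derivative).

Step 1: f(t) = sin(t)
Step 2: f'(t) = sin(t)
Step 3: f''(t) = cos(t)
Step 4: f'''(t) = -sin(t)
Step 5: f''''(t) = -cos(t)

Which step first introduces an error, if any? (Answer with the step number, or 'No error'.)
Step 2

Step 2 is incorrect due to a wrong trig function.
The step shows: sin(t)
The correct value should be: cos(t)

Explanation: cos(t) was incorrectly written as sin(t): the term cos(t) was incorrectly written as sin(t)
The later steps are derived from this incorrect expression, so the error originates in Step 2.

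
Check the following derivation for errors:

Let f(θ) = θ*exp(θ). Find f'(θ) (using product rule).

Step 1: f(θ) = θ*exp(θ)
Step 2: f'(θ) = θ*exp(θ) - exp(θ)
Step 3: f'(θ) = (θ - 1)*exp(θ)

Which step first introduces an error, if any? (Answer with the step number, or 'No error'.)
Step 2

Step 2 is incorrect due to a sign flip.
The step shows: θ*exp(θ) - exp(θ)
The correct value should be: θ*exp(θ) + exp(θ)

Explanation: The sign of one term was flipped: the term exp(θ) was incorrectly written as -exp(θ)
The later steps are derived from this incorrect expression, so the error originates in Step 2.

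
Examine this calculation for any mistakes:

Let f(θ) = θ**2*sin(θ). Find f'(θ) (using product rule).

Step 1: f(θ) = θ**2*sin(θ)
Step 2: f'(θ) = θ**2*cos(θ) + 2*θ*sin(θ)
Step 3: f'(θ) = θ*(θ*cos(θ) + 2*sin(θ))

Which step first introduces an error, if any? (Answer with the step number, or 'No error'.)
No error

All steps in this derivation are correct.
The final answer f'(θ) = θ*(θ*cos(θ) + 2*sin(θ)) is valid.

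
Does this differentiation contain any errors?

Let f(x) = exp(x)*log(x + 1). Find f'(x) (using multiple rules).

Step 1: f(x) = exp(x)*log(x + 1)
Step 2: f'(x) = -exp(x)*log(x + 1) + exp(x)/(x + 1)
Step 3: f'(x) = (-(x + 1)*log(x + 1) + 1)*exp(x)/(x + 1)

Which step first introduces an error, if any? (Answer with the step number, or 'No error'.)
Step 2

Step 2 is incorrect due to a sign flip.
The step shows: -exp(x)*log(x + 1) + exp(x)/(x + 1)
The correct value should be: exp(x)*log(x + 1) + exp(x)/(x + 1)

Explanation: The sign of one term was flipped: the term exp(x)*log(x + 1) was incorrectly written as -exp(x)*log(x + 1)
The later steps are derived from this incorrect expression, so the error originates in Step 2.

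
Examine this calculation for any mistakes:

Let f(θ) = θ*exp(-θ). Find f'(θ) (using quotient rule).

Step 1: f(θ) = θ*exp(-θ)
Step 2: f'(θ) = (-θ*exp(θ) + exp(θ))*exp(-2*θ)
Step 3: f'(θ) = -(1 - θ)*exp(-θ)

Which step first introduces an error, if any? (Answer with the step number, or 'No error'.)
Step 3

Step 3 is incorrect due to a sign flip.
The step shows: -(1 - θ)*exp(-θ)
The correct value should be: (1 - θ)*exp(-θ)

Explanation: The sign of the whole expression was flipped: the term (1 - θ)*exp(-θ) was incorrectly written as -(1 - θ)*exp(-θ)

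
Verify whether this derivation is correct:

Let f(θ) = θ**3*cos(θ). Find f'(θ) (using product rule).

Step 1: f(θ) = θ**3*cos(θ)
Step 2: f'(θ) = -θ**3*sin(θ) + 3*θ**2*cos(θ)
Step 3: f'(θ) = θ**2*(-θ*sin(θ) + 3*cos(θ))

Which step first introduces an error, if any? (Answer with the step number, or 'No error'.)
No error

All steps in this derivation are correct.
The final answer f'(θ) = θ**2*(-θ*sin(θ) + 3*cos(θ)) is valid.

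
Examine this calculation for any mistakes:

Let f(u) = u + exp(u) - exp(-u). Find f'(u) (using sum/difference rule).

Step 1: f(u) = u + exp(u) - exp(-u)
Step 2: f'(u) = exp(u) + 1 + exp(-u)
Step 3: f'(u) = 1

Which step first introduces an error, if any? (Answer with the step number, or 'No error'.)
Step 3

Step 3 is incorrect due to a dropped term.
The step shows: 1
The correct value should be: 2*cosh(u) + 1

Explanation: A term was dropped: the term 2*cosh(u) was incorrectly omitted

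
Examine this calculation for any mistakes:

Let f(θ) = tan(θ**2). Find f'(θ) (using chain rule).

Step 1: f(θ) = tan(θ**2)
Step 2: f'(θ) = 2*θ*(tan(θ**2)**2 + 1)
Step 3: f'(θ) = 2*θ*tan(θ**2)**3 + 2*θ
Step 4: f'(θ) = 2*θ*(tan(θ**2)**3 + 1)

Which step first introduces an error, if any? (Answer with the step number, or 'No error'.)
Step 3

Step 3 is incorrect due to a wrong exponent.
The step shows: 2*θ*tan(θ**2)**3 + 2*θ
The correct value should be: 2*θ*tan(θ**2)**2 + 2*θ

Explanation: The exponent 2 on tan(θ**2) was incorrectly written as 3: the term 2*θ*tan(θ**2)**2 was incorrectly written as 2*θ*tan(θ**2)**3
The later steps are derived from this incorrect expression, so the error originates in Step 3.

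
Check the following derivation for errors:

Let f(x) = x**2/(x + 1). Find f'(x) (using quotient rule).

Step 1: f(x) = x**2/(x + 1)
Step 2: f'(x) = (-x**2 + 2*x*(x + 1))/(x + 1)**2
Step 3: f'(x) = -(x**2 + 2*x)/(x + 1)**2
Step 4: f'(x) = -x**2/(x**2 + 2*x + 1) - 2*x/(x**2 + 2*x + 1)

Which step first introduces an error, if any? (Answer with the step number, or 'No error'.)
Step 3

Step 3 is incorrect due to a sign flip.
The step shows: -(x**2 + 2*x)/(x + 1)**2
The correct value should be: (x**2 + 2*x)/(x + 1)**2

Explanation: The sign of the whole expression was flipped: the term (x**2 + 2*x)/(x + 1)**2 was incorrectly written as -(x**2 + 2*x)/(x + 1)**2
The later steps are derived from this incorrect expression, so the error originates in Step 3.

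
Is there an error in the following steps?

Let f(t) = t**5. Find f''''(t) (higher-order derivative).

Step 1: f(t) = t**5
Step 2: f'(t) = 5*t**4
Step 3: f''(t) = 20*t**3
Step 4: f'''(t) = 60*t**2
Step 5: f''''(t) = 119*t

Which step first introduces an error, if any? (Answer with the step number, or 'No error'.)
Step 5

Step 5 is incorrect due to a wrong coefficient.
The step shows: 119*t
The correct value should be: 120*t

Explanation: The coefficient 120 was incorrectly written as 119: the term 120*t was incorrectly written as 119*t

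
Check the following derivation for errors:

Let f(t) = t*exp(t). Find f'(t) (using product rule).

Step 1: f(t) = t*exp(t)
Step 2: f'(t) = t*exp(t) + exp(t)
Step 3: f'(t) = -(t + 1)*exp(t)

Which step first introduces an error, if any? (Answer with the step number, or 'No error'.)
Step 3

Step 3 is incorrect due to a sign flip.
The step shows: -(t + 1)*exp(t)
The correct value should be: (t + 1)*exp(t)

Explanation: The sign of the whole expression was flipped: the term (t + 1)*exp(t) was incorrectly written as -(t + 1)*exp(t)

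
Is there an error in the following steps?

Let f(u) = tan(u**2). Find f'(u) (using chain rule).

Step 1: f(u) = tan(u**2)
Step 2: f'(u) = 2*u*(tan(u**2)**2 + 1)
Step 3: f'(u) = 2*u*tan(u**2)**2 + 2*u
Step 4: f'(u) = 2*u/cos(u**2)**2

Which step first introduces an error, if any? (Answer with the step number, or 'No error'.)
No error

All steps in this derivation are correct.
The final answer f'(u) = 2*u/cos(u**2)**2 is valid.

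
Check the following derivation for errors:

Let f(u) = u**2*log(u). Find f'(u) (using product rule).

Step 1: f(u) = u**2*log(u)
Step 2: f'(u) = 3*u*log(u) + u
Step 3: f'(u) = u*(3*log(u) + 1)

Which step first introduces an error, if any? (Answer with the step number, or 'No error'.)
Step 2

Step 2 is incorrect due to a wrong coefficient.
The step shows: 3*u*log(u) + u
The correct value should be: 2*u*log(u) + u

Explanation: The coefficient 2 was incorrectly written as 3: the term 2*u*log(u) was incorrectly written as 3*u*log(u)
The later steps are derived from this incorrect expression, so the error originates in Step 2.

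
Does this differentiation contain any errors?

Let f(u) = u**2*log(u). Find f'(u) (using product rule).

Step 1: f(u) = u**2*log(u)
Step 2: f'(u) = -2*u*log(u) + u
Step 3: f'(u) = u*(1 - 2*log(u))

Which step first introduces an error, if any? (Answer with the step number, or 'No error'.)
Step 2

Step 2 is incorrect due to a sign flip.
The step shows: -2*u*log(u) + u
The correct value should be: 2*u*log(u) + u

Explanation: The sign of one term was flipped: the term 2*u*log(u) was incorrectly written as -2*u*log(u)
The later steps are derived from this incorrect expression, so the error originates in Step 2.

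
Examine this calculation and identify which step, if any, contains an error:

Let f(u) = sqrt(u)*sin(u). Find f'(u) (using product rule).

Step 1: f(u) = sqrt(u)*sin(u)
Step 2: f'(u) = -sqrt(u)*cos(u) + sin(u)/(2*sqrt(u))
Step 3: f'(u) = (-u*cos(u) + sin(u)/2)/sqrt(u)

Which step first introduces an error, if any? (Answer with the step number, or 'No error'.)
Step 2

Step 2 is incorrect due to a sign flip.
The step shows: -sqrt(u)*cos(u) + sin(u)/(2*sqrt(u))
The correct value should be: sqrt(u)*cos(u) + sin(u)/(2*sqrt(u))

Explanation: The sign of one term was flipped: the term sqrt(u)*cos(u) was incorrectly written as -sqrt(u)*cos(u)
The later steps are derived from this incorrect expression, so the error originates in Step 2.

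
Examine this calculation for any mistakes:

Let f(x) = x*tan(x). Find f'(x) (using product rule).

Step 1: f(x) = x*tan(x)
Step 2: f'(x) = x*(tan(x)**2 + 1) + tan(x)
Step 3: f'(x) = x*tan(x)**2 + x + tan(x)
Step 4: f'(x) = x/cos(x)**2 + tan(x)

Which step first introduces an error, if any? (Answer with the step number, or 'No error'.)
No error

All steps in this derivation are correct.
The final answer f'(x) = x/cos(x)**2 + tan(x) is valid.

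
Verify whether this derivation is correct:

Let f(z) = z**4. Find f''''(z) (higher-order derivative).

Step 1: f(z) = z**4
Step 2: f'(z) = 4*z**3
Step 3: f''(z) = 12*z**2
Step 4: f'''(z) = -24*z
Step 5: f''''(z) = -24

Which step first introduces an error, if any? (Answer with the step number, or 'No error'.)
Step 4

Step 4 is incorrect due to a sign flip.
The step shows: -24*z
The correct value should be: 24*z

Explanation: The sign of the whole expression was flipped: the term 24*z was incorrectly written as -24*z
The later steps are derived from this incorrect expression, so the error originates in Step 4.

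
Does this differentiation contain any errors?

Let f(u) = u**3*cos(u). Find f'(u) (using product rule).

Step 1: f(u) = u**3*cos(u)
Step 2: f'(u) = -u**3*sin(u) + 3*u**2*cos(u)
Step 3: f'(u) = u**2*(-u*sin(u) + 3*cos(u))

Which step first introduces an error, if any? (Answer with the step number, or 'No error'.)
No error

All steps in this derivation are correct.
The final answer f'(u) = u**2*(-u*sin(u) + 3*cos(u)) is valid.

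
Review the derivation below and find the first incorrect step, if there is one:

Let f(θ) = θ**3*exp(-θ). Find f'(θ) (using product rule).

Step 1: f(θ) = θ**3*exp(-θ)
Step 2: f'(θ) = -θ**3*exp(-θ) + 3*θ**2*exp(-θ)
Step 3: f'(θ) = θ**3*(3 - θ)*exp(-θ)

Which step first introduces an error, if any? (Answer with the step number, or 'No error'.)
Step 3

Step 3 is incorrect due to a wrong exponent.
The step shows: θ**3*(3 - θ)*exp(-θ)
The correct value should be: θ**2*(3 - θ)*exp(-θ)

Explanation: The exponent 2 on θ was incorrectly written as 3: the term θ**2*(3 - θ)*exp(-θ) was incorrectly written as θ**3*(3 - θ)*exp(-θ)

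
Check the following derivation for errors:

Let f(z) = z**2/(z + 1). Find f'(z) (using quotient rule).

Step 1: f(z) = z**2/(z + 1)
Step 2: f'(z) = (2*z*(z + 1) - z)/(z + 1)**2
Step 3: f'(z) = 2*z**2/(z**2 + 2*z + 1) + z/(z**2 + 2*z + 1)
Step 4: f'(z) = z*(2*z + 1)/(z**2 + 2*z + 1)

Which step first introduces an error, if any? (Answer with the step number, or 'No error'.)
Step 2

Step 2 is incorrect due to a wrong exponent.
The step shows: (2*z*(z + 1) - z)/(z + 1)**2
The correct value should be: (-z**2 + 2*z*(z + 1))/(z + 1)**2

Explanation: The exponent 2 on z was incorrectly written as 1: the term (-z**2 + 2*z*(z + 1))/(z + 1)**2 was incorrectly written as (2*z*(z + 1) - z)/(z + 1)**2
The later steps are derived from this incorrect expression, so the error originates in Step 2.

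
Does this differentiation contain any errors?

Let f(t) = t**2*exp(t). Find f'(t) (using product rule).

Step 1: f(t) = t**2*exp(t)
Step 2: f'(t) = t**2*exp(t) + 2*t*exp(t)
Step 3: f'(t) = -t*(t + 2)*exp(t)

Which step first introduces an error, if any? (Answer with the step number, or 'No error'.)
Step 3

Step 3 is incorrect due to a sign flip.
The step shows: -t*(t + 2)*exp(t)
The correct value should be: t*(t + 2)*exp(t)

Explanation: The sign of the whole expression was flipped: the term t*(t + 2)*exp(t) was incorrectly written as -t*(t + 2)*exp(t)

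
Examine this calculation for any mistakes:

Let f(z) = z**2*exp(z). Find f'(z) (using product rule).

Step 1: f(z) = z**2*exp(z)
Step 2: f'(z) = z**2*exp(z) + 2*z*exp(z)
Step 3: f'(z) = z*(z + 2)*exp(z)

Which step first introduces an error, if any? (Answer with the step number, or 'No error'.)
No error

All steps in this derivation are correct.
The final answer f'(z) = z*(z + 2)*exp(z) is valid.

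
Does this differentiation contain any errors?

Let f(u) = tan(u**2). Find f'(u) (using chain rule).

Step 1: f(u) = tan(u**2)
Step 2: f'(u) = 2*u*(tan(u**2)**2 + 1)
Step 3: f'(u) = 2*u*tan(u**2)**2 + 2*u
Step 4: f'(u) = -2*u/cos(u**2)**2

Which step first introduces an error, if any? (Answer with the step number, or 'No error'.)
Step 4

Step 4 is incorrect due to a sign flip.
The step shows: -2*u/cos(u**2)**2
The correct value should be: 2*u/cos(u**2)**2

Explanation: The sign of the whole expression was flipped: the term 2*u/cos(u**2)**2 was incorrectly written as -2*u/cos(u**2)**2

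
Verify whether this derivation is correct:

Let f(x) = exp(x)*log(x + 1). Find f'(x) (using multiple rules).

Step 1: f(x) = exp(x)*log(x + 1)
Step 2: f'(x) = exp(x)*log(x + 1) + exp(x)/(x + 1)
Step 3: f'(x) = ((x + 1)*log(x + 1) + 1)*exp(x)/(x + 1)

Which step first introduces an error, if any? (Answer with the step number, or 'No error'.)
No error

All steps in this derivation are correct.
The final answer f'(x) = ((x + 1)*log(x + 1) + 1)*exp(x)/(x + 1) is valid.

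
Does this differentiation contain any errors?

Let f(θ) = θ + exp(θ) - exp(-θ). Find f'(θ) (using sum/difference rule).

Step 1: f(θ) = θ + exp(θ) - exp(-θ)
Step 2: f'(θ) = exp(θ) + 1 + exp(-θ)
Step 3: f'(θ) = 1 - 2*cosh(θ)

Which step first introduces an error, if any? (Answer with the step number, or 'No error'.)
Step 3

Step 3 is incorrect due to a sign flip.
The step shows: 1 - 2*cosh(θ)
The correct value should be: 2*cosh(θ) + 1

Explanation: The sign of one term was flipped: the term 2*cosh(θ) was incorrectly written as -2*cosh(θ)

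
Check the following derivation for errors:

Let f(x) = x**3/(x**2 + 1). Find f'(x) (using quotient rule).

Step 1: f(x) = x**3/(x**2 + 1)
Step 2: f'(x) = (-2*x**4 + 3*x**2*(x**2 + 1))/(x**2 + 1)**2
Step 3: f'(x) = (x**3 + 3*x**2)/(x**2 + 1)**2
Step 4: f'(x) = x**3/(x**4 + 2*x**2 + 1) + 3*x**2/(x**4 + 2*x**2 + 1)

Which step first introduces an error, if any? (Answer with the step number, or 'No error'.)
Step 3

Step 3 is incorrect due to a wrong exponent.
The step shows: (x**3 + 3*x**2)/(x**2 + 1)**2
The correct value should be: (x**4 + 3*x**2)/(x**2 + 1)**2

Explanation: The exponent 4 on x was incorrectly written as 3: the term (x**4 + 3*x**2)/(x**2 + 1)**2 was incorrectly written as (x**3 + 3*x**2)/(x**2 + 1)**2
The later steps are derived from this incorrect expression, so the error originates in Step 3.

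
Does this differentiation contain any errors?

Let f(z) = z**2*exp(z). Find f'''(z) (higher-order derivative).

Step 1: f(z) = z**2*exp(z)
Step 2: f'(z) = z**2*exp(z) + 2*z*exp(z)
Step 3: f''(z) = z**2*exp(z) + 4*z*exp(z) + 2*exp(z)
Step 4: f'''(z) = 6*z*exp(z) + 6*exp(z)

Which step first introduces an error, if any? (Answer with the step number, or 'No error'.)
Step 4

Step 4 is incorrect due to a dropped term.
The step shows: 6*z*exp(z) + 6*exp(z)
The correct value should be: z**2*exp(z) + 6*z*exp(z) + 6*exp(z)

Explanation: A term was dropped: the term z**2*exp(z) was incorrectly omitted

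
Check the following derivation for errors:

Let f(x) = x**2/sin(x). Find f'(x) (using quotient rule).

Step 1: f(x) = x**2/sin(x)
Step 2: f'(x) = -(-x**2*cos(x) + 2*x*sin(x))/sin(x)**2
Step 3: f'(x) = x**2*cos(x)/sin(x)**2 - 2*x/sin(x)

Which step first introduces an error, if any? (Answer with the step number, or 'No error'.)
Step 2

Step 2 is incorrect due to a sign flip.
The step shows: -(-x**2*cos(x) + 2*x*sin(x))/sin(x)**2
The correct value should be: (-x**2*cos(x) + 2*x*sin(x))/sin(x)**2

Explanation: The sign of the whole expression was flipped: the term (-x**2*cos(x) + 2*x*sin(x))/sin(x)**2 was incorrectly written as -(-x**2*cos(x) + 2*x*sin(x))/sin(x)**2
The later steps are derived from this incorrect expression, so the error originates in Step 2.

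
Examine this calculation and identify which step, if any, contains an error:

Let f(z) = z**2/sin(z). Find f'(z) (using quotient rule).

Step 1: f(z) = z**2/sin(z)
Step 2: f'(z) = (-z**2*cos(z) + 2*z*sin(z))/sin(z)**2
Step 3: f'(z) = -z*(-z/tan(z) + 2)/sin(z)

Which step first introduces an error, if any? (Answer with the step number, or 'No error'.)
Step 3

Step 3 is incorrect due to a sign flip.
The step shows: -z*(-z/tan(z) + 2)/sin(z)
The correct value should be: z*(-z/tan(z) + 2)/sin(z)

Explanation: The sign of the whole expression was flipped: the term z*(-z/tan(z) + 2)/sin(z) was incorrectly written as -z*(-z/tan(z) + 2)/sin(z)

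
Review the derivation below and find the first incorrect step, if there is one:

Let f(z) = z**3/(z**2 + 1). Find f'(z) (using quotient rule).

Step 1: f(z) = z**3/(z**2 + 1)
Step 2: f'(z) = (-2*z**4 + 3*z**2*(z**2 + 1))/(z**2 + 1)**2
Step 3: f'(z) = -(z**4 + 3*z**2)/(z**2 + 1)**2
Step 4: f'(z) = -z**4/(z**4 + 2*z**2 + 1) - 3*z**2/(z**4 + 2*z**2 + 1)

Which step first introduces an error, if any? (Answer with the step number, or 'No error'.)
Step 3

Step 3 is incorrect due to a sign flip.
The step shows: -(z**4 + 3*z**2)/(z**2 + 1)**2
The correct value should be: (z**4 + 3*z**2)/(z**2 + 1)**2

Explanation: The sign of the whole expression was flipped: the term (z**4 + 3*z**2)/(z**2 + 1)**2 was incorrectly written as -(z**4 + 3*z**2)/(z**2 + 1)**2
The later steps are derived from this incorrect expression, so the error originates in Step 3.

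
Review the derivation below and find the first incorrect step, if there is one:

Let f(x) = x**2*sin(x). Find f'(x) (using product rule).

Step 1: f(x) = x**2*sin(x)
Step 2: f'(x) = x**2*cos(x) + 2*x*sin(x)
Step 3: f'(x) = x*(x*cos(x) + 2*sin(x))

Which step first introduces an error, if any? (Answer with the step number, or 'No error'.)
No error

All steps in this derivation are correct.
The final answer f'(x) = x*(x*cos(x) + 2*sin(x)) is valid.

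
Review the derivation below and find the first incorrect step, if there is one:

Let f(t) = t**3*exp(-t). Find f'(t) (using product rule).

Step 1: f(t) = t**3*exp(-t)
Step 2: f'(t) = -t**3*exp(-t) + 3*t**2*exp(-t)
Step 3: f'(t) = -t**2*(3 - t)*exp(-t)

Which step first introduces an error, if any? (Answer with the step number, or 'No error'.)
Step 3

Step 3 is incorrect due to a sign flip.
The step shows: -t**2*(3 - t)*exp(-t)
The correct value should be: t**2*(3 - t)*exp(-t)

Explanation: The sign of the whole expression was flipped: the term t**2*(3 - t)*exp(-t) was incorrectly written as -t**2*(3 - t)*exp(-t)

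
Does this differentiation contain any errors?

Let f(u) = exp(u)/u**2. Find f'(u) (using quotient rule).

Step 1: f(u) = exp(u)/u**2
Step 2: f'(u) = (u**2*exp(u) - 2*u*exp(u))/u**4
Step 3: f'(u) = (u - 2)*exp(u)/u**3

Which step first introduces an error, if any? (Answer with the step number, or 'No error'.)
No error

All steps in this derivation are correct.
The final answer f'(u) = (u - 2)*exp(u)/u**3 is valid.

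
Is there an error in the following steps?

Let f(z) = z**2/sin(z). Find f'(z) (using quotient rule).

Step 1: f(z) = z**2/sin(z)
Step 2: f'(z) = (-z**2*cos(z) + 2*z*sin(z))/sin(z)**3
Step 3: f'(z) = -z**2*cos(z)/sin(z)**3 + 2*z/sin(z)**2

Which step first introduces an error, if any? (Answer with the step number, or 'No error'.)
Step 2

Step 2 is incorrect due to a wrong exponent.
The step shows: (-z**2*cos(z) + 2*z*sin(z))/sin(z)**3
The correct value should be: (-z**2*cos(z) + 2*z*sin(z))/sin(z)**2

Explanation: The exponent -2 on sin(z) was incorrectly written as -3: the term (-z**2*cos(z) + 2*z*sin(z))/sin(z)**2 was incorrectly written as (-z**2*cos(z) + 2*z*sin(z))/sin(z)**3
The later steps are derived from this incorrect expression, so the error originates in Step 2.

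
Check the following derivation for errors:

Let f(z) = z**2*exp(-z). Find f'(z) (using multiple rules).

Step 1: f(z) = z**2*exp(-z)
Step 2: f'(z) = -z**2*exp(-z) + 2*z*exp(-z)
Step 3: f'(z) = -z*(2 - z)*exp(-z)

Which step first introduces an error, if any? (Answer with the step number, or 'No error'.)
Step 3

Step 3 is incorrect due to a sign flip.
The step shows: -z*(2 - z)*exp(-z)
The correct value should be: z*(2 - z)*exp(-z)

Explanation: The sign of the whole expression was flipped: the term z*(2 - z)*exp(-z) was incorrectly written as -z*(2 - z)*exp(-z)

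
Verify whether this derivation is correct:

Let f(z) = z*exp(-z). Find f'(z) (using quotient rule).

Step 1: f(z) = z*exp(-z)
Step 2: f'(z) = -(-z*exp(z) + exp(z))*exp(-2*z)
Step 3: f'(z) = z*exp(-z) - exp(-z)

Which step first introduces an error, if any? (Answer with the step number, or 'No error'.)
Step 2

Step 2 is incorrect due to a sign flip.
The step shows: -(-z*exp(z) + exp(z))*exp(-2*z)
The correct value should be: (-z*exp(z) + exp(z))*exp(-2*z)

Explanation: The sign of the whole expression was flipped: the term (-z*exp(z) + exp(z))*exp(-2*z) was incorrectly written as -(-z*exp(z) + exp(z))*exp(-2*z)
The later steps are derived from this incorrect expression, so the error originates in Step 2.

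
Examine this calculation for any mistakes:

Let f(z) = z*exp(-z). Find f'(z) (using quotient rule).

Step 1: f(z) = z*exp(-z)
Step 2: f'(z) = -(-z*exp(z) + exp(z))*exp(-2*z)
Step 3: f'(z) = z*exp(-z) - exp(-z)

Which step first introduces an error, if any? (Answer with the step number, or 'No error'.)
Step 2

Step 2 is incorrect due to a sign flip.
The step shows: -(-z*exp(z) + exp(z))*exp(-2*z)
The correct value should be: (-z*exp(z) + exp(z))*exp(-2*z)

Explanation: The sign of the whole expression was flipped: the term (-z*exp(z) + exp(z))*exp(-2*z) was incorrectly written as -(-z*exp(z) + exp(z))*exp(-2*z)
The later steps are derived from this incorrect expression, so the error originates in Step 2.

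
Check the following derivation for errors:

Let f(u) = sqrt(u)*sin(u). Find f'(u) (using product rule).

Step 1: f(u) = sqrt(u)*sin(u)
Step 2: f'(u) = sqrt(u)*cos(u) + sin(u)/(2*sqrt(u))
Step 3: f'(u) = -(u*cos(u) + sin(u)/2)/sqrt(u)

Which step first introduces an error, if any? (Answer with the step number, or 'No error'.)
Step 3

Step 3 is incorrect due to a sign flip.
The step shows: -(u*cos(u) + sin(u)/2)/sqrt(u)
The correct value should be: (u*cos(u) + sin(u)/2)/sqrt(u)

Explanation: The sign of the whole expression was flipped: the term (u*cos(u) + sin(u)/2)/sqrt(u) was incorrectly written as -(u*cos(u) + sin(u)/2)/sqrt(u)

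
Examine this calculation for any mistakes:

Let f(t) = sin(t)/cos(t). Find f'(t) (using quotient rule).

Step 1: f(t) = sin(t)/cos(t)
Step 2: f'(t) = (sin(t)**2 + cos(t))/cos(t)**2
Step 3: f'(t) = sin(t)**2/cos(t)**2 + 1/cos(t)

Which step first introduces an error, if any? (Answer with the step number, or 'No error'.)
Step 2

Step 2 is incorrect due to a wrong exponent.
The step shows: (sin(t)**2 + cos(t))/cos(t)**2
The correct value should be: (sin(t)**2 + cos(t)**2)/cos(t)**2

Explanation: The exponent 2 on cos(t) was incorrectly written as 1: the term (sin(t)**2 + cos(t)**2)/cos(t)**2 was incorrectly written as (sin(t)**2 + cos(t))/cos(t)**2
The later steps are derived from this incorrect expression, so the error originates in Step 2.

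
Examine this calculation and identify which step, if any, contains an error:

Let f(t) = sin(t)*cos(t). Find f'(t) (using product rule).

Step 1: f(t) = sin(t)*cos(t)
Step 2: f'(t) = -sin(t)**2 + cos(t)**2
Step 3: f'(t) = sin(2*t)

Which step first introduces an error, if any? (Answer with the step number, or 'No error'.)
Step 3

Step 3 is incorrect due to a wrong trig function.
The step shows: sin(2*t)
The correct value should be: cos(2*t)

Explanation: cos(2*t) was incorrectly written as sin(2*t): the term cos(2*t) was incorrectly written as sin(2*t)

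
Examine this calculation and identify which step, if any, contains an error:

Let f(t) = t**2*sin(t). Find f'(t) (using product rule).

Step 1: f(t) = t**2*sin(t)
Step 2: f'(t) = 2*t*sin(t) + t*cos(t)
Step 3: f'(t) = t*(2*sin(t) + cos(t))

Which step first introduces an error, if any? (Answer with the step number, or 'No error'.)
Step 2

Step 2 is incorrect due to a wrong exponent.
The step shows: 2*t*sin(t) + t*cos(t)
The correct value should be: t**2*cos(t) + 2*t*sin(t)

Explanation: The exponent 2 on t was incorrectly written as 1: the term t**2*cos(t) was incorrectly written as t*cos(t)
The later steps are derived from this incorrect expression, so the error originates in Step 2.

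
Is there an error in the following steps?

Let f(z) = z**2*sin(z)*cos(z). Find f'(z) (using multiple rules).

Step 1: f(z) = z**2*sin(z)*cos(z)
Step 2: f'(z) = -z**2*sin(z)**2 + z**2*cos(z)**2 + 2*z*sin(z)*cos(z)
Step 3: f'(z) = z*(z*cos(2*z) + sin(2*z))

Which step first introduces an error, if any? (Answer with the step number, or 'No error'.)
No error

All steps in this derivation are correct.
The final answer f'(z) = z*(z*cos(2*z) + sin(2*z)) is valid.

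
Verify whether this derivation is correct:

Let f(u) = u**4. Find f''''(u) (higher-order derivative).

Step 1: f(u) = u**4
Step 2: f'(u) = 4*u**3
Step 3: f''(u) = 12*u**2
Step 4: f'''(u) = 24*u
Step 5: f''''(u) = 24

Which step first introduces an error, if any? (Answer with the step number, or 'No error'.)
No error

All steps in this derivation are correct.
The final answer f''''(u) = 24 is valid.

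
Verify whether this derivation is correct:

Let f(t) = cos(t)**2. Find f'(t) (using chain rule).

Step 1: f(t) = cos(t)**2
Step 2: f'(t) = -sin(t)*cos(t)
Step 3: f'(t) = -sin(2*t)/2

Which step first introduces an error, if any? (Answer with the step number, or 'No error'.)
Step 2

Step 2 is incorrect due to a wrong coefficient.
The step shows: -sin(t)*cos(t)
The correct value should be: -2*sin(t)*cos(t)

Explanation: The coefficient -2 was incorrectly written as -1: the term -2*sin(t)*cos(t) was incorrectly written as -sin(t)*cos(t)
The later steps are derived from this incorrect expression, so the error originates in Step 2.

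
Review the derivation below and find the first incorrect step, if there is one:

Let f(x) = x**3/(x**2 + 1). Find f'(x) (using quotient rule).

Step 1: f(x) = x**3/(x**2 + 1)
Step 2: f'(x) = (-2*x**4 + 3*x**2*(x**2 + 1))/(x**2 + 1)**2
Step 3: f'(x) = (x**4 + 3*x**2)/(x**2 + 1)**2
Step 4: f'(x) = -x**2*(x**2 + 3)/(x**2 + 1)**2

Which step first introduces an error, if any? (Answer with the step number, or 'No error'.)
Step 4

Step 4 is incorrect due to a sign flip.
The step shows: -x**2*(x**2 + 3)/(x**2 + 1)**2
The correct value should be: x**2*(x**2 + 3)/(x**2 + 1)**2

Explanation: The sign of the whole expression was flipped: the term x**2*(x**2 + 3)/(x**2 + 1)**2 was incorrectly written as -x**2*(x**2 + 3)/(x**2 + 1)**2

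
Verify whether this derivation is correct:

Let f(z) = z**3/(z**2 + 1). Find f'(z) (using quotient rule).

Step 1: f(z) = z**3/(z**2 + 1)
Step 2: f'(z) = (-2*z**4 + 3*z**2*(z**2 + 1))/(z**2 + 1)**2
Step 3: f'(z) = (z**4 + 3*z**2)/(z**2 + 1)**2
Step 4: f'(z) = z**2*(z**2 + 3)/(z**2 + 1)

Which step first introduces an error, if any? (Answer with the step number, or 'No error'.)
Step 4

Step 4 is incorrect due to a wrong exponent.
The step shows: z**2*(z**2 + 3)/(z**2 + 1)
The correct value should be: z**2*(z**2 + 3)/(z**2 + 1)**2

Explanation: The exponent -2 on z**2 + 1 was incorrectly written as -1: the term z**2*(z**2 + 3)/(z**2 + 1)**2 was incorrectly written as z**2*(z**2 + 3)/(z**2 + 1)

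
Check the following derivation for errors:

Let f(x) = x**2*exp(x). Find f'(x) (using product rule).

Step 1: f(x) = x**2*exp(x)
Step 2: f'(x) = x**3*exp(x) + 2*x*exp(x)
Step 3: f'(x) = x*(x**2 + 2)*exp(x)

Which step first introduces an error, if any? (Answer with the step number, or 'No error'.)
Step 2

Step 2 is incorrect due to a wrong exponent.
The step shows: x**3*exp(x) + 2*x*exp(x)
The correct value should be: x**2*exp(x) + 2*x*exp(x)

Explanation: The exponent 2 on x was incorrectly written as 3: the term x**2*exp(x) was incorrectly written as x**3*exp(x)
The later steps are derived from this incorrect expression, so the error originates in Step 2.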